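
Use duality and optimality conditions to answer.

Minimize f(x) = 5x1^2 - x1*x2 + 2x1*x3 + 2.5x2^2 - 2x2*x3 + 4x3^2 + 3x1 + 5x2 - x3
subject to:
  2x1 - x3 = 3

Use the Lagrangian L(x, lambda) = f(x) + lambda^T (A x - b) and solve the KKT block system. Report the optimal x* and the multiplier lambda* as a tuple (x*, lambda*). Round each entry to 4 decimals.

Form the Lagrangian:
  L(x, lambda) = (1/2) x^T Q x + c^T x + lambda^T (A x - b)
Stationarity (grad_x L = 0): Q x + c + A^T lambda = 0.
Primal feasibility: A x = b.

This gives the KKT block system:
  [ Q   A^T ] [ x     ]   [-c ]
  [ A    0  ] [ lambda ] = [ b ]

Solving the linear system:
  x*      = (0.9333, -1.2667, -1.1333)
  lambda* = (-5.6667)
  f(x*)   = 7.3

x* = (0.9333, -1.2667, -1.1333), lambda* = (-5.6667)


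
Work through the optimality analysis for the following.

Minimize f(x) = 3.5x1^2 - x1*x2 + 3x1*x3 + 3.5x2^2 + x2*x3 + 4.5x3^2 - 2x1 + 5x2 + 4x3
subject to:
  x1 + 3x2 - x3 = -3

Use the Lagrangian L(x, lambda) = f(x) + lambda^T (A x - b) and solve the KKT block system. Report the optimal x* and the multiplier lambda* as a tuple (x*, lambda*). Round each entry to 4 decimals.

Form the Lagrangian:
  L(x, lambda) = (1/2) x^T Q x + c^T x + lambda^T (A x - b)
Stationarity (grad_x L = 0): Q x + c + A^T lambda = 0.
Primal feasibility: A x = b.

This gives the KKT block system:
  [ Q   A^T ] [ x     ]   [-c ]
  [ A    0  ] [ lambda ] = [ b ]

Solving the linear system:
  x*      = (0.0829, -1.1062, -0.2358)
  lambda* = (1.0207)
  f(x*)   = -1.7889

x* = (0.0829, -1.1062, -0.2358), lambda* = (1.0207)


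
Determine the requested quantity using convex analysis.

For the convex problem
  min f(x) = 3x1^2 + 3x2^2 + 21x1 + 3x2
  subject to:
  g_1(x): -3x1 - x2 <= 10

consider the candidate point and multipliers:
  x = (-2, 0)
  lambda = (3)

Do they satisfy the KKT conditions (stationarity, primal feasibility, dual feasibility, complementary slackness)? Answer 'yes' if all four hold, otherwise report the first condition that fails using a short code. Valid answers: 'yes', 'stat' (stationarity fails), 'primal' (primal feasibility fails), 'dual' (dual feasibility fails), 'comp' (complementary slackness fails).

Gradient of f: grad f(x) = Q x + c = (9, 3)
Constraint values g_i(x) = a_i^T x - b_i:
  g_1((-2, 0)) = -4
Stationarity residual: grad f(x) + sum_i lambda_i a_i = (0, 0)
  -> stationarity OK
Primal feasibility (all g_i <= 0): OK
Dual feasibility (all lambda_i >= 0): OK
Complementary slackness (lambda_i * g_i(x) = 0 for all i): FAILS

Verdict: the first failing condition is complementary_slackness -> comp.

comp


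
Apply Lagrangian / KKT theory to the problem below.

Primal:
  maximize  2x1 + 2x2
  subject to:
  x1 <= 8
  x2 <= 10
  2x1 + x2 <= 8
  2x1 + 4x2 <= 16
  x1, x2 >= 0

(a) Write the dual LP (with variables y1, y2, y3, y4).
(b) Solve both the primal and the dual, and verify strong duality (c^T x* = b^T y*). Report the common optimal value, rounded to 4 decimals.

The standard primal-dual pair for 'max c^T x s.t. A x <= b, x >= 0' is:
  Dual:  min b^T y  s.t.  A^T y >= c,  y >= 0.

So the dual LP is:
  minimize  8y1 + 10y2 + 8y3 + 16y4
  subject to:
    y1 + 2y3 + 2y4 >= 2
    y2 + y3 + 4y4 >= 2
    y1, y2, y3, y4 >= 0

Solving the primal: x* = (2.6667, 2.6667).
  primal value c^T x* = 10.6667.
Solving the dual: y* = (0, 0, 0.6667, 0.3333).
  dual value b^T y* = 10.6667.
Strong duality: c^T x* = b^T y*. Confirmed.

10.6667


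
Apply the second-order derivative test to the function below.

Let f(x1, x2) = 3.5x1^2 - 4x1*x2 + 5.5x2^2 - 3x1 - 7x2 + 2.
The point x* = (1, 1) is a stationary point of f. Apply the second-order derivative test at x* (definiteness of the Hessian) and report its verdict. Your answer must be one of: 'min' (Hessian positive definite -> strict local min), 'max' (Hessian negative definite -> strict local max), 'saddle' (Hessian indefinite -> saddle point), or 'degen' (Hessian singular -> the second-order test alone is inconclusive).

Compute the Hessian H = grad^2 f:
  H = [[7, -4], [-4, 11]]
Verify stationarity: grad f(x*) = H x* + g = (0, 0).
Eigenvalues of H: 4.5279, 13.4721.
Both eigenvalues > 0, so H is positive definite -> x* is a strict local min.

min


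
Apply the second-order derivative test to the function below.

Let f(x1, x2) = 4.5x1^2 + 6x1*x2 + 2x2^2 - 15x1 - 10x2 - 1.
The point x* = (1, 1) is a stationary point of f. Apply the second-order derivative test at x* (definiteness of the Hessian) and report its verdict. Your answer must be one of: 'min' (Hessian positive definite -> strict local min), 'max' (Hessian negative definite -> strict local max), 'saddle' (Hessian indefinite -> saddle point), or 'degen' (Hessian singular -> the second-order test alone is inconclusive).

Compute the Hessian H = grad^2 f:
  H = [[9, 6], [6, 4]]
Verify stationarity: grad f(x*) = H x* + g = (0, 0).
Eigenvalues of H: 0, 13.
H has a zero eigenvalue (singular; positive semidefinite but not definite), so H is neither positive definite, negative definite, nor indefinite. The second-order test alone is inconclusive -> degen.
(Indeed, f is constant along the null direction of H through x*, so x* is not a strict local extremum.)

degen


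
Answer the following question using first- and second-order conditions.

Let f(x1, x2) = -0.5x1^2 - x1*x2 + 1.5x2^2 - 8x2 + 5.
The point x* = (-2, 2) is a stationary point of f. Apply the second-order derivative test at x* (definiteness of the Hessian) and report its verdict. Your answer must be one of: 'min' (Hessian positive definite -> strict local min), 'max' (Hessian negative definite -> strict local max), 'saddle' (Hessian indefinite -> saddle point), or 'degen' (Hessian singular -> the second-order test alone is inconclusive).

Compute the Hessian H = grad^2 f:
  H = [[-1, -1], [-1, 3]]
Verify stationarity: grad f(x*) = H x* + g = (0, 0).
Eigenvalues of H: -1.2361, 3.2361.
Eigenvalues have mixed signs, so H is indefinite -> x* is a saddle point.

saddle


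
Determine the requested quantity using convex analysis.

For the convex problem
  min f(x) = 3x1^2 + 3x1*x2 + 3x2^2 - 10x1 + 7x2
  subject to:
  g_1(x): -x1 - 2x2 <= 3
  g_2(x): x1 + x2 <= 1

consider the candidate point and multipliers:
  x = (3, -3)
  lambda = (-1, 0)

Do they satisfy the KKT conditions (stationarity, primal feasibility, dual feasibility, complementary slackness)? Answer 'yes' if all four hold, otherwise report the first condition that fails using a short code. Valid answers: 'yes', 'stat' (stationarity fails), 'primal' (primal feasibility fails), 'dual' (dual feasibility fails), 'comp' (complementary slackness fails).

Gradient of f: grad f(x) = Q x + c = (-1, -2)
Constraint values g_i(x) = a_i^T x - b_i:
  g_1((3, -3)) = 0
  g_2((3, -3)) = -1
Stationarity residual: grad f(x) + sum_i lambda_i a_i = (0, 0)
  -> stationarity OK
Primal feasibility (all g_i <= 0): OK
Dual feasibility (all lambda_i >= 0): FAILS
Complementary slackness (lambda_i * g_i(x) = 0 for all i): OK

Verdict: the first failing condition is dual_feasibility -> dual.

dual


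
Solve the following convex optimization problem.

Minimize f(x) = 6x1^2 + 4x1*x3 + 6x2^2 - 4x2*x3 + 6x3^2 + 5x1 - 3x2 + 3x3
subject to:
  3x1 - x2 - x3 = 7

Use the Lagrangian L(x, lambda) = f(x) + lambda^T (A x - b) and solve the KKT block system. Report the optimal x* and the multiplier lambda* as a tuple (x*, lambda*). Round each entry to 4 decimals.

Form the Lagrangian:
  L(x, lambda) = (1/2) x^T Q x + c^T x + lambda^T (A x - b)
Stationarity (grad_x L = 0): Q x + c + A^T lambda = 0.
Primal feasibility: A x = b.

This gives the KKT block system:
  [ Q   A^T ] [ x     ]   [-c ]
  [ A    0  ] [ lambda ] = [ b ]

Solving the linear system:
  x*      = (1.5756, -0.7521, -1.521)
  lambda* = (-5.9412)
  f(x*)   = 23.5798

x* = (1.5756, -0.7521, -1.521), lambda* = (-5.9412)


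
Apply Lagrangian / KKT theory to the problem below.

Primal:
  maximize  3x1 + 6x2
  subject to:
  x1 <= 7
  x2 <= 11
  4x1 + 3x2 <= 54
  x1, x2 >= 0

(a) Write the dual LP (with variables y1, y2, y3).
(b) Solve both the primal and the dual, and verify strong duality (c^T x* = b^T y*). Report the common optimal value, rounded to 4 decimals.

The standard primal-dual pair for 'max c^T x s.t. A x <= b, x >= 0' is:
  Dual:  min b^T y  s.t.  A^T y >= c,  y >= 0.

So the dual LP is:
  minimize  7y1 + 11y2 + 54y3
  subject to:
    y1 + 4y3 >= 3
    y2 + 3y3 >= 6
    y1, y2, y3 >= 0

Solving the primal: x* = (5.25, 11).
  primal value c^T x* = 81.75.
Solving the dual: y* = (0, 3.75, 0.75).
  dual value b^T y* = 81.75.
Strong duality: c^T x* = b^T y*. Confirmed.

81.75


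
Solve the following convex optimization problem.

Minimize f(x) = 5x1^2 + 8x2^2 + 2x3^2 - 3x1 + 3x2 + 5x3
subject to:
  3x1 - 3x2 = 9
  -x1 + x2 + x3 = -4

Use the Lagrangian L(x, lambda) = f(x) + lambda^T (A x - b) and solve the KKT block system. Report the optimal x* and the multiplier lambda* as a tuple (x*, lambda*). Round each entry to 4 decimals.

Form the Lagrangian:
  L(x, lambda) = (1/2) x^T Q x + c^T x + lambda^T (A x - b)
Stationarity (grad_x L = 0): Q x + c + A^T lambda = 0.
Primal feasibility: A x = b.

This gives the KKT block system:
  [ Q   A^T ] [ x     ]   [-c ]
  [ A    0  ] [ lambda ] = [ b ]

Solving the linear system:
  x*      = (1.8462, -1.1538, -1)
  lambda* = (-5.4872, -1)
  f(x*)   = 15.6923

x* = (1.8462, -1.1538, -1), lambda* = (-5.4872, -1)


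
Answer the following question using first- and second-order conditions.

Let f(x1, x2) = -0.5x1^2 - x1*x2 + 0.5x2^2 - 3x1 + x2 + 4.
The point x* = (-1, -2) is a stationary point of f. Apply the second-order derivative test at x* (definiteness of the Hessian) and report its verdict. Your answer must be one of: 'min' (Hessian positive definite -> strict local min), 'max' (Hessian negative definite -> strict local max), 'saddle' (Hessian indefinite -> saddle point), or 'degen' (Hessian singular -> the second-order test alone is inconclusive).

Compute the Hessian H = grad^2 f:
  H = [[-1, -1], [-1, 1]]
Verify stationarity: grad f(x*) = H x* + g = (0, 0).
Eigenvalues of H: -1.4142, 1.4142.
Eigenvalues have mixed signs, so H is indefinite -> x* is a saddle point.

saddle


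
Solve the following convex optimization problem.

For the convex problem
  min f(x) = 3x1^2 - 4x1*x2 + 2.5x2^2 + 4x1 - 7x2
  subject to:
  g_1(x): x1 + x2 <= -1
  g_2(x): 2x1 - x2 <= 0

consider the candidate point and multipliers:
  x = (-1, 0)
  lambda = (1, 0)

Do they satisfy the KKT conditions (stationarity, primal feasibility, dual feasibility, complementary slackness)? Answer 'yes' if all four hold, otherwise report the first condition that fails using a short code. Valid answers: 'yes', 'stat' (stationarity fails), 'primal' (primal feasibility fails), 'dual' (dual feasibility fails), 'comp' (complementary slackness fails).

Gradient of f: grad f(x) = Q x + c = (-2, -3)
Constraint values g_i(x) = a_i^T x - b_i:
  g_1((-1, 0)) = 0
  g_2((-1, 0)) = -2
Stationarity residual: grad f(x) + sum_i lambda_i a_i = (-1, -2)
  -> stationarity FAILS
Primal feasibility (all g_i <= 0): OK
Dual feasibility (all lambda_i >= 0): OK
Complementary slackness (lambda_i * g_i(x) = 0 for all i): OK

Verdict: the first failing condition is stationarity -> stat.

stat


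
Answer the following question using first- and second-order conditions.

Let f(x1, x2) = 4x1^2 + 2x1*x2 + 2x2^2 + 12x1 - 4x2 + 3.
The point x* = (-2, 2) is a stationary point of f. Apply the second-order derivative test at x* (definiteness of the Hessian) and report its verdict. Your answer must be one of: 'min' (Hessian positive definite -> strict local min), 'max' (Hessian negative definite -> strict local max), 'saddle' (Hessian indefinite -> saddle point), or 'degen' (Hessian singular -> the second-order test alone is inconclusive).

Compute the Hessian H = grad^2 f:
  H = [[8, 2], [2, 4]]
Verify stationarity: grad f(x*) = H x* + g = (0, 0).
Eigenvalues of H: 3.1716, 8.8284.
Both eigenvalues > 0, so H is positive definite -> x* is a strict local min.

min


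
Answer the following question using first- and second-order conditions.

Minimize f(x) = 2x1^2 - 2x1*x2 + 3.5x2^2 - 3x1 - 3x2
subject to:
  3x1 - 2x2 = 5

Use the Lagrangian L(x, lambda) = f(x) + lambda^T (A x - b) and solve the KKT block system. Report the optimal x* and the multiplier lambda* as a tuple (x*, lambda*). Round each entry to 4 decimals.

Form the Lagrangian:
  L(x, lambda) = (1/2) x^T Q x + c^T x + lambda^T (A x - b)
Stationarity (grad_x L = 0): Q x + c + A^T lambda = 0.
Primal feasibility: A x = b.

This gives the KKT block system:
  [ Q   A^T ] [ x     ]   [-c ]
  [ A    0  ] [ lambda ] = [ b ]

Solving the linear system:
  x*      = (2.0909, 0.6364)
  lambda* = (-1.3636)
  f(x*)   = -0.6818

x* = (2.0909, 0.6364), lambda* = (-1.3636)


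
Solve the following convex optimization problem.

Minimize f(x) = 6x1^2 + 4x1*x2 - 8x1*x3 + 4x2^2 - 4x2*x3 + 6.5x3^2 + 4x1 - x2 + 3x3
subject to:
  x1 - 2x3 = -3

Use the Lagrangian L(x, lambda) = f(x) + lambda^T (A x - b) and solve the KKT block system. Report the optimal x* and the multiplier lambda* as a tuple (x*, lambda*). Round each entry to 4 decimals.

Form the Lagrangian:
  L(x, lambda) = (1/2) x^T Q x + c^T x + lambda^T (A x - b)
Stationarity (grad_x L = 0): Q x + c + A^T lambda = 0.
Primal feasibility: A x = b.

This gives the KKT block system:
  [ Q   A^T ] [ x     ]   [-c ]
  [ A    0  ] [ lambda ] = [ b ]

Solving the linear system:
  x*      = (-0.7407, 1.0602, 1.1296)
  lambda* = (9.6852)
  f(x*)   = 14.2106

x* = (-0.7407, 1.0602, 1.1296), lambda* = (9.6852)


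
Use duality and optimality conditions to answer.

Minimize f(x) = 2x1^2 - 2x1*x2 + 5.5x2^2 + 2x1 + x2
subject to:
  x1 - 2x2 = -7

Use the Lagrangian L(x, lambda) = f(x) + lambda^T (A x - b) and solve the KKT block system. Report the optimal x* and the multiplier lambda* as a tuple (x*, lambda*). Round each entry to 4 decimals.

Form the Lagrangian:
  L(x, lambda) = (1/2) x^T Q x + c^T x + lambda^T (A x - b)
Stationarity (grad_x L = 0): Q x + c + A^T lambda = 0.
Primal feasibility: A x = b.

This gives the KKT block system:
  [ Q   A^T ] [ x     ]   [-c ]
  [ A    0  ] [ lambda ] = [ b ]

Solving the linear system:
  x*      = (-3.1053, 1.9474)
  lambda* = (14.3158)
  f(x*)   = 47.9737

x* = (-3.1053, 1.9474), lambda* = (14.3158)


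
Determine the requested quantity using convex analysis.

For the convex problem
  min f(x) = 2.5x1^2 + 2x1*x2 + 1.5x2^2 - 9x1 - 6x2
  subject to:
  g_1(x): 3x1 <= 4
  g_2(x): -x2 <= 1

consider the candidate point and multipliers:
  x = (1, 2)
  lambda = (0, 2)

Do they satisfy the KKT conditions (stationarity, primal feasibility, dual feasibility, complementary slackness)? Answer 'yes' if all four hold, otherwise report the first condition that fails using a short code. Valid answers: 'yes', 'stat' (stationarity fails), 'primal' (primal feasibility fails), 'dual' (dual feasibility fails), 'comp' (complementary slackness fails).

Gradient of f: grad f(x) = Q x + c = (0, 2)
Constraint values g_i(x) = a_i^T x - b_i:
  g_1((1, 2)) = -1
  g_2((1, 2)) = -3
Stationarity residual: grad f(x) + sum_i lambda_i a_i = (0, 0)
  -> stationarity OK
Primal feasibility (all g_i <= 0): OK
Dual feasibility (all lambda_i >= 0): OK
Complementary slackness (lambda_i * g_i(x) = 0 for all i): FAILS

Verdict: the first failing condition is complementary_slackness -> comp.

comp


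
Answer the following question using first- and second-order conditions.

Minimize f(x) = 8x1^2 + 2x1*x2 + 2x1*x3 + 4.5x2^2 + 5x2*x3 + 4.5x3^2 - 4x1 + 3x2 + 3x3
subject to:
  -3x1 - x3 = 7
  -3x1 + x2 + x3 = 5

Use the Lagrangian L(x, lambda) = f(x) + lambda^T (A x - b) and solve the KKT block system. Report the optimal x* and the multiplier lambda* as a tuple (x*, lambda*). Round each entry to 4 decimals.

Form the Lagrangian:
  L(x, lambda) = (1/2) x^T Q x + c^T x + lambda^T (A x - b)
Stationarity (grad_x L = 0): Q x + c + A^T lambda = 0.
Primal feasibility: A x = b.

This gives the KKT block system:
  [ Q   A^T ] [ x     ]   [-c ]
  [ A    0  ] [ lambda ] = [ b ]

Solving the linear system:
  x*      = (-1.8261, 1.0435, -1.5217)
  lambda* = (-10.2609, -1.1304)
  f(x*)   = 41.6739

x* = (-1.8261, 1.0435, -1.5217), lambda* = (-10.2609, -1.1304)


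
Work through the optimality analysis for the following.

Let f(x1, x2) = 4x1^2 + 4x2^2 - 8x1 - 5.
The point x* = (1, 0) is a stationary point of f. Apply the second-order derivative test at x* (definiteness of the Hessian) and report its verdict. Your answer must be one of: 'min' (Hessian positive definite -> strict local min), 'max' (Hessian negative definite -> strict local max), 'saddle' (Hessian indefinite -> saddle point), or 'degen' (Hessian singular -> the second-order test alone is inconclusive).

Compute the Hessian H = grad^2 f:
  H = [[8, 0], [0, 8]]
Verify stationarity: grad f(x*) = H x* + g = (0, 0).
Eigenvalues of H: 8, 8.
Both eigenvalues > 0, so H is positive definite -> x* is a strict local min.

min


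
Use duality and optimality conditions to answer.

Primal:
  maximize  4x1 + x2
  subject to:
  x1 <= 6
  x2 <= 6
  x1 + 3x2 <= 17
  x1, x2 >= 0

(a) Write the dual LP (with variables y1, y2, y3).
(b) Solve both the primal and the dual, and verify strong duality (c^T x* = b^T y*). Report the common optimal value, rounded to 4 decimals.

The standard primal-dual pair for 'max c^T x s.t. A x <= b, x >= 0' is:
  Dual:  min b^T y  s.t.  A^T y >= c,  y >= 0.

So the dual LP is:
  minimize  6y1 + 6y2 + 17y3
  subject to:
    y1 + y3 >= 4
    y2 + 3y3 >= 1
    y1, y2, y3 >= 0

Solving the primal: x* = (6, 3.6667).
  primal value c^T x* = 27.6667.
Solving the dual: y* = (3.6667, 0, 0.3333).
  dual value b^T y* = 27.6667.
Strong duality: c^T x* = b^T y*. Confirmed.

27.6667


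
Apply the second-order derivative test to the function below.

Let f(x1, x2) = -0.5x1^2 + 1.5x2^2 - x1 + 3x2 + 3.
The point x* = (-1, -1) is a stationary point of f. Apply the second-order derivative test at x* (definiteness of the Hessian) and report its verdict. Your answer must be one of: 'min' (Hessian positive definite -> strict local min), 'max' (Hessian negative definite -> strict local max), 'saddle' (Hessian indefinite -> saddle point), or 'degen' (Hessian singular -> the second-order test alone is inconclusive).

Compute the Hessian H = grad^2 f:
  H = [[-1, 0], [0, 3]]
Verify stationarity: grad f(x*) = H x* + g = (0, 0).
Eigenvalues of H: -1, 3.
Eigenvalues have mixed signs, so H is indefinite -> x* is a saddle point.

saddle


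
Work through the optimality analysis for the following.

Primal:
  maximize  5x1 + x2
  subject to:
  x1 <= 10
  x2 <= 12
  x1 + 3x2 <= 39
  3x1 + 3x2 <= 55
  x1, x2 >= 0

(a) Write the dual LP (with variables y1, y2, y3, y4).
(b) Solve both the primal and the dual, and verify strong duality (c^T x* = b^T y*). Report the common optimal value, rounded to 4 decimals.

The standard primal-dual pair for 'max c^T x s.t. A x <= b, x >= 0' is:
  Dual:  min b^T y  s.t.  A^T y >= c,  y >= 0.

So the dual LP is:
  minimize  10y1 + 12y2 + 39y3 + 55y4
  subject to:
    y1 + y3 + 3y4 >= 5
    y2 + 3y3 + 3y4 >= 1
    y1, y2, y3, y4 >= 0

Solving the primal: x* = (10, 8.3333).
  primal value c^T x* = 58.3333.
Solving the dual: y* = (4, 0, 0, 0.3333).
  dual value b^T y* = 58.3333.
Strong duality: c^T x* = b^T y*. Confirmed.

58.3333


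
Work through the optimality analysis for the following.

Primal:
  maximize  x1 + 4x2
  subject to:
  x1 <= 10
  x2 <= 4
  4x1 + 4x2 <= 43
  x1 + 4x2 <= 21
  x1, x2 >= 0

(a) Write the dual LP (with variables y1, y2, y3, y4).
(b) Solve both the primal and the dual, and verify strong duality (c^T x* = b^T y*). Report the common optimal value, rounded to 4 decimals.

The standard primal-dual pair for 'max c^T x s.t. A x <= b, x >= 0' is:
  Dual:  min b^T y  s.t.  A^T y >= c,  y >= 0.

So the dual LP is:
  minimize  10y1 + 4y2 + 43y3 + 21y4
  subject to:
    y1 + 4y3 + y4 >= 1
    y2 + 4y3 + 4y4 >= 4
    y1, y2, y3, y4 >= 0

Solving the primal: x* = (7.3333, 3.4167).
  primal value c^T x* = 21.
Solving the dual: y* = (0, 0, 0, 1).
  dual value b^T y* = 21.
Strong duality: c^T x* = b^T y*. Confirmed.

21


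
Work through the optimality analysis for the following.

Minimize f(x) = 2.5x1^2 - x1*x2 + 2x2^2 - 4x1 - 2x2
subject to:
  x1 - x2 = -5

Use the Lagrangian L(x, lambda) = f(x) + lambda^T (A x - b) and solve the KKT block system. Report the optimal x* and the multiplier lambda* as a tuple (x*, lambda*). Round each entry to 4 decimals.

Form the Lagrangian:
  L(x, lambda) = (1/2) x^T Q x + c^T x + lambda^T (A x - b)
Stationarity (grad_x L = 0): Q x + c + A^T lambda = 0.
Primal feasibility: A x = b.

This gives the KKT block system:
  [ Q   A^T ] [ x     ]   [-c ]
  [ A    0  ] [ lambda ] = [ b ]

Solving the linear system:
  x*      = (-1.2857, 3.7143)
  lambda* = (14.1429)
  f(x*)   = 34.2143

x* = (-1.2857, 3.7143), lambda* = (14.1429)


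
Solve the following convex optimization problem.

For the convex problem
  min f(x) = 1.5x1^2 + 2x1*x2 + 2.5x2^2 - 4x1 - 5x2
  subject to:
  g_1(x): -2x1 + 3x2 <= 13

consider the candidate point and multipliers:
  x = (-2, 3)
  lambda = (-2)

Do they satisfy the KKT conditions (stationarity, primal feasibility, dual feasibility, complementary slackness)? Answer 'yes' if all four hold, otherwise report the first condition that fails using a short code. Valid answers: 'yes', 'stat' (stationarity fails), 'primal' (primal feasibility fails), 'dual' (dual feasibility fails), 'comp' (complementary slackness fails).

Gradient of f: grad f(x) = Q x + c = (-4, 6)
Constraint values g_i(x) = a_i^T x - b_i:
  g_1((-2, 3)) = 0
Stationarity residual: grad f(x) + sum_i lambda_i a_i = (0, 0)
  -> stationarity OK
Primal feasibility (all g_i <= 0): OK
Dual feasibility (all lambda_i >= 0): FAILS
Complementary slackness (lambda_i * g_i(x) = 0 for all i): OK

Verdict: the first failing condition is dual_feasibility -> dual.

dual


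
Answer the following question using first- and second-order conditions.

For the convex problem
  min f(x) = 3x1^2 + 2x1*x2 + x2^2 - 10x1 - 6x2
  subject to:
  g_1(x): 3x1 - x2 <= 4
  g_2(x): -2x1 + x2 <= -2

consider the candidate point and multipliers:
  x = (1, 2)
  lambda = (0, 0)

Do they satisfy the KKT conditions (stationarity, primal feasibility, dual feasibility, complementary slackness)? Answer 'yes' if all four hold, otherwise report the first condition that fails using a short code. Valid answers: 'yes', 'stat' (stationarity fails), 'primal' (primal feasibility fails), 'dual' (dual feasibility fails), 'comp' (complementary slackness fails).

Gradient of f: grad f(x) = Q x + c = (0, 0)
Constraint values g_i(x) = a_i^T x - b_i:
  g_1((1, 2)) = -3
  g_2((1, 2)) = 2
Stationarity residual: grad f(x) + sum_i lambda_i a_i = (0, 0)
  -> stationarity OK
Primal feasibility (all g_i <= 0): FAILS
Dual feasibility (all lambda_i >= 0): OK
Complementary slackness (lambda_i * g_i(x) = 0 for all i): OK

Verdict: the first failing condition is primal_feasibility -> primal.

primal


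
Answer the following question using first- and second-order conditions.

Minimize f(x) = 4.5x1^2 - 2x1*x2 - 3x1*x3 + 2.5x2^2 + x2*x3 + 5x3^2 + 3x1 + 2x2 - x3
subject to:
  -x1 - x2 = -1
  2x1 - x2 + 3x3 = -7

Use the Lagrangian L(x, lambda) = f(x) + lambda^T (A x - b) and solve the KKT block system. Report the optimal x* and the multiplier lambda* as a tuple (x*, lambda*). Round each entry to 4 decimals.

Form the Lagrangian:
  L(x, lambda) = (1/2) x^T Q x + c^T x + lambda^T (A x - b)
Stationarity (grad_x L = 0): Q x + c + A^T lambda = 0.
Primal feasibility: A x = b.

This gives the KKT block system:
  [ Q   A^T ] [ x     ]   [-c ]
  [ A    0  ] [ lambda ] = [ b ]

Solving the linear system:
  x*      = (-0.6111, 1.6111, -1.3889)
  lambda* = (6.0741, 3.8148)
  f(x*)   = 17.7778

x* = (-0.6111, 1.6111, -1.3889), lambda* = (6.0741, 3.8148)


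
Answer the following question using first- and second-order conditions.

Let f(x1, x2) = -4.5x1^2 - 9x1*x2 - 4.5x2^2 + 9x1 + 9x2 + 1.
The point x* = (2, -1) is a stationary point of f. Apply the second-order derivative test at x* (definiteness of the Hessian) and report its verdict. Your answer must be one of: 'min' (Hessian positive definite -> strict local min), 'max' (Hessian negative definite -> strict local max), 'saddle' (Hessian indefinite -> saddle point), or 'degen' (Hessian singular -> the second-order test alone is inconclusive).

Compute the Hessian H = grad^2 f:
  H = [[-9, -9], [-9, -9]]
Verify stationarity: grad f(x*) = H x* + g = (0, 0).
Eigenvalues of H: -18, 0.
H has a zero eigenvalue (singular; negative semidefinite but not definite), so H is neither positive definite, negative definite, nor indefinite. The second-order test alone is inconclusive -> degen.
(Indeed, f is constant along the null direction of H through x*, so x* is not a strict local extremum.)

degen


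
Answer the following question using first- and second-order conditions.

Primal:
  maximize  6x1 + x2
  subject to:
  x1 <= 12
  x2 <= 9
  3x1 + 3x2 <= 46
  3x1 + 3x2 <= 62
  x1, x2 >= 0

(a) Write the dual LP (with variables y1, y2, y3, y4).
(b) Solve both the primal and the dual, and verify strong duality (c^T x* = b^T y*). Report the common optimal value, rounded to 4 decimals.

The standard primal-dual pair for 'max c^T x s.t. A x <= b, x >= 0' is:
  Dual:  min b^T y  s.t.  A^T y >= c,  y >= 0.

So the dual LP is:
  minimize  12y1 + 9y2 + 46y3 + 62y4
  subject to:
    y1 + 3y3 + 3y4 >= 6
    y2 + 3y3 + 3y4 >= 1
    y1, y2, y3, y4 >= 0

Solving the primal: x* = (12, 3.3333).
  primal value c^T x* = 75.3333.
Solving the dual: y* = (5, 0, 0.3333, 0).
  dual value b^T y* = 75.3333.
Strong duality: c^T x* = b^T y*. Confirmed.

75.3333


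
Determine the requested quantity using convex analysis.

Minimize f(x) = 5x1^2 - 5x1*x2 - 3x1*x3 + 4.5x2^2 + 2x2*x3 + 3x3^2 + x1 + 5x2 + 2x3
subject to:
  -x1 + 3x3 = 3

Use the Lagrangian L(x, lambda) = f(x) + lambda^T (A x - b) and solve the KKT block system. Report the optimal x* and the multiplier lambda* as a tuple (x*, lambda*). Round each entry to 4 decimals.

Form the Lagrangian:
  L(x, lambda) = (1/2) x^T Q x + c^T x + lambda^T (A x - b)
Stationarity (grad_x L = 0): Q x + c + A^T lambda = 0.
Primal feasibility: A x = b.

This gives the KKT block system:
  [ Q   A^T ] [ x     ]   [-c ]
  [ A    0  ] [ lambda ] = [ b ]

Solving the linear system:
  x*      = (-0.6135, -1.0732, 0.7955)
  lambda* = (-2.1557)
  f(x*)   = 1.0394

x* = (-0.6135, -1.0732, 0.7955), lambda* = (-2.1557)


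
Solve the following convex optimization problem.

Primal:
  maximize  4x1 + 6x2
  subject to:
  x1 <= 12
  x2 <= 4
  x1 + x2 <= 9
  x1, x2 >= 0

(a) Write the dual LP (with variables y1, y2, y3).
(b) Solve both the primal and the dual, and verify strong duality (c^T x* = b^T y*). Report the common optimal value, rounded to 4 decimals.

The standard primal-dual pair for 'max c^T x s.t. A x <= b, x >= 0' is:
  Dual:  min b^T y  s.t.  A^T y >= c,  y >= 0.

So the dual LP is:
  minimize  12y1 + 4y2 + 9y3
  subject to:
    y1 + y3 >= 4
    y2 + y3 >= 6
    y1, y2, y3 >= 0

Solving the primal: x* = (5, 4).
  primal value c^T x* = 44.
Solving the dual: y* = (0, 2, 4).
  dual value b^T y* = 44.
Strong duality: c^T x* = b^T y*. Confirmed.

44


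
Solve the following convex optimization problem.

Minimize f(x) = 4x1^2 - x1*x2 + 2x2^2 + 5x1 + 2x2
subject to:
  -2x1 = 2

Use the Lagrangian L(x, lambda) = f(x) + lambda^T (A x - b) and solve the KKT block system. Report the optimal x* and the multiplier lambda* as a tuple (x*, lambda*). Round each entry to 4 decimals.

Form the Lagrangian:
  L(x, lambda) = (1/2) x^T Q x + c^T x + lambda^T (A x - b)
Stationarity (grad_x L = 0): Q x + c + A^T lambda = 0.
Primal feasibility: A x = b.

This gives the KKT block system:
  [ Q   A^T ] [ x     ]   [-c ]
  [ A    0  ] [ lambda ] = [ b ]

Solving the linear system:
  x*      = (-1, -0.75)
  lambda* = (-1.125)
  f(x*)   = -2.125

x* = (-1, -0.75), lambda* = (-1.125)


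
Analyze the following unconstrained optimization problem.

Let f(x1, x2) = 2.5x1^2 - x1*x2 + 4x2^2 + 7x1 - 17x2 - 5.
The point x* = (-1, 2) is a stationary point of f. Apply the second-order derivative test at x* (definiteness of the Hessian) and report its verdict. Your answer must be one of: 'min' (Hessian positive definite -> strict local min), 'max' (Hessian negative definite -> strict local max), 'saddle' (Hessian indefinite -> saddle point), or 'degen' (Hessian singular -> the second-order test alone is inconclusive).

Compute the Hessian H = grad^2 f:
  H = [[5, -1], [-1, 8]]
Verify stationarity: grad f(x*) = H x* + g = (0, 0).
Eigenvalues of H: 4.6972, 8.3028.
Both eigenvalues > 0, so H is positive definite -> x* is a strict local min.

min


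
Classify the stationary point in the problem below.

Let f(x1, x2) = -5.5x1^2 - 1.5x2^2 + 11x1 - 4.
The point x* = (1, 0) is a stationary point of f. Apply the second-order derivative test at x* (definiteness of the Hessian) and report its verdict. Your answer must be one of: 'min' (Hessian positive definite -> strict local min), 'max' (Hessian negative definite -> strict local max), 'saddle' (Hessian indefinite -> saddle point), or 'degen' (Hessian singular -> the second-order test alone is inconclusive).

Compute the Hessian H = grad^2 f:
  H = [[-11, 0], [0, -3]]
Verify stationarity: grad f(x*) = H x* + g = (0, 0).
Eigenvalues of H: -11, -3.
Both eigenvalues < 0, so H is negative definite -> x* is a strict local max.

max


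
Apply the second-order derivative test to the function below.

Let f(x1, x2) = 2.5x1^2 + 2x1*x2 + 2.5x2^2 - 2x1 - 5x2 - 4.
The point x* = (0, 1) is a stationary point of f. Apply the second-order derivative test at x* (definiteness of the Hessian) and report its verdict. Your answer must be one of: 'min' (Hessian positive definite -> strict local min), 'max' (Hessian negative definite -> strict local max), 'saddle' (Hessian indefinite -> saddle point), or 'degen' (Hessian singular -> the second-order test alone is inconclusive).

Compute the Hessian H = grad^2 f:
  H = [[5, 2], [2, 5]]
Verify stationarity: grad f(x*) = H x* + g = (0, 0).
Eigenvalues of H: 3, 7.
Both eigenvalues > 0, so H is positive definite -> x* is a strict local min.

min


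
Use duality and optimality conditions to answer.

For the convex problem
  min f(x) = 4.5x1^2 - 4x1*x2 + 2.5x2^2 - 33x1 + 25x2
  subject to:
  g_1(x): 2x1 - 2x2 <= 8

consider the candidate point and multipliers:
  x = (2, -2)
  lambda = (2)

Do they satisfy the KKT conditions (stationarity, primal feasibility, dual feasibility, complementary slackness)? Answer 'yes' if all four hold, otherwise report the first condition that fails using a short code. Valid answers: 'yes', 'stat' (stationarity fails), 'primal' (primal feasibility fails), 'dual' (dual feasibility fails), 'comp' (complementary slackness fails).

Gradient of f: grad f(x) = Q x + c = (-7, 7)
Constraint values g_i(x) = a_i^T x - b_i:
  g_1((2, -2)) = 0
Stationarity residual: grad f(x) + sum_i lambda_i a_i = (-3, 3)
  -> stationarity FAILS
Primal feasibility (all g_i <= 0): OK
Dual feasibility (all lambda_i >= 0): OK
Complementary slackness (lambda_i * g_i(x) = 0 for all i): OK

Verdict: the first failing condition is stationarity -> stat.

stat


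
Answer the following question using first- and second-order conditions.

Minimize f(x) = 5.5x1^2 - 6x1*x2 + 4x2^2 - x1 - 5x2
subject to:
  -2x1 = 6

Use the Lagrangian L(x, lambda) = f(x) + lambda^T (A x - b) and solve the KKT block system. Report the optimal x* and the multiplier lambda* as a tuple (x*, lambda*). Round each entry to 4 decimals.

Form the Lagrangian:
  L(x, lambda) = (1/2) x^T Q x + c^T x + lambda^T (A x - b)
Stationarity (grad_x L = 0): Q x + c + A^T lambda = 0.
Primal feasibility: A x = b.

This gives the KKT block system:
  [ Q   A^T ] [ x     ]   [-c ]
  [ A    0  ] [ lambda ] = [ b ]

Solving the linear system:
  x*      = (-3, -1.625)
  lambda* = (-12.125)
  f(x*)   = 41.9375

x* = (-3, -1.625), lambda* = (-12.125)


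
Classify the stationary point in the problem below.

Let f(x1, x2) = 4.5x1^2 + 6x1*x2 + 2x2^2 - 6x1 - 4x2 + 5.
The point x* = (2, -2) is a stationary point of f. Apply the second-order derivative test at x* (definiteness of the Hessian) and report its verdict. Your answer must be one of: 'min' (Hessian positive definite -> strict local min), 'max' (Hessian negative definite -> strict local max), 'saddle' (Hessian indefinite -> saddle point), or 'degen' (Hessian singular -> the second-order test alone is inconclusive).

Compute the Hessian H = grad^2 f:
  H = [[9, 6], [6, 4]]
Verify stationarity: grad f(x*) = H x* + g = (0, 0).
Eigenvalues of H: 0, 13.
H has a zero eigenvalue (singular; positive semidefinite but not definite), so H is neither positive definite, negative definite, nor indefinite. The second-order test alone is inconclusive -> degen.
(Indeed, f is constant along the null direction of H through x*, so x* is not a strict local extremum.)

degen


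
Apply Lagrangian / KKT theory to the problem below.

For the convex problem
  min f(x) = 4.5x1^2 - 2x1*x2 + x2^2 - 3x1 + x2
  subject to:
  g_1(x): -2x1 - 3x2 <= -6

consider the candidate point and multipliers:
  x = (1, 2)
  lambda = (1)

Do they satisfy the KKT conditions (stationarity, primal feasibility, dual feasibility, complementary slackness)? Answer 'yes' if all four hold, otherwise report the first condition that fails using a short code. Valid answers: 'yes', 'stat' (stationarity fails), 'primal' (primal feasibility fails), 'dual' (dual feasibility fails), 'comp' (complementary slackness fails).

Gradient of f: grad f(x) = Q x + c = (2, 3)
Constraint values g_i(x) = a_i^T x - b_i:
  g_1((1, 2)) = -2
Stationarity residual: grad f(x) + sum_i lambda_i a_i = (0, 0)
  -> stationarity OK
Primal feasibility (all g_i <= 0): OK
Dual feasibility (all lambda_i >= 0): OK
Complementary slackness (lambda_i * g_i(x) = 0 for all i): FAILS

Verdict: the first failing condition is complementary_slackness -> comp.

comp


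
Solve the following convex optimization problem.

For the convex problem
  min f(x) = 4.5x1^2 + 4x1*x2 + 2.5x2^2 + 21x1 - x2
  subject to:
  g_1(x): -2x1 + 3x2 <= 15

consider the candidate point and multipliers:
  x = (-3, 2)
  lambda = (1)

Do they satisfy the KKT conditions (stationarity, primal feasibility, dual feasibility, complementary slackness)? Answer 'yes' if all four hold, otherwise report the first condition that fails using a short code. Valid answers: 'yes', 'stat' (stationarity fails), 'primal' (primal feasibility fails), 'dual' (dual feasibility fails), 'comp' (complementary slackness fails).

Gradient of f: grad f(x) = Q x + c = (2, -3)
Constraint values g_i(x) = a_i^T x - b_i:
  g_1((-3, 2)) = -3
Stationarity residual: grad f(x) + sum_i lambda_i a_i = (0, 0)
  -> stationarity OK
Primal feasibility (all g_i <= 0): OK
Dual feasibility (all lambda_i >= 0): OK
Complementary slackness (lambda_i * g_i(x) = 0 for all i): FAILS

Verdict: the first failing condition is complementary_slackness -> comp.

comp


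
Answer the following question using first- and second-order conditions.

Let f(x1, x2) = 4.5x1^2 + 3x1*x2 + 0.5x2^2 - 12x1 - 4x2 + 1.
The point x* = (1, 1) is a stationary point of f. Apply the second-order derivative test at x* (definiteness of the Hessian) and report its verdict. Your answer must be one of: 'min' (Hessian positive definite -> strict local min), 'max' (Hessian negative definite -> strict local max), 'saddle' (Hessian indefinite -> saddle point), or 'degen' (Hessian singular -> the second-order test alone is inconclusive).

Compute the Hessian H = grad^2 f:
  H = [[9, 3], [3, 1]]
Verify stationarity: grad f(x*) = H x* + g = (0, 0).
Eigenvalues of H: 0, 10.
H has a zero eigenvalue (singular; positive semidefinite but not definite), so H is neither positive definite, negative definite, nor indefinite. The second-order test alone is inconclusive -> degen.
(Indeed, f is constant along the null direction of H through x*, so x* is not a strict local extremum.)

degen


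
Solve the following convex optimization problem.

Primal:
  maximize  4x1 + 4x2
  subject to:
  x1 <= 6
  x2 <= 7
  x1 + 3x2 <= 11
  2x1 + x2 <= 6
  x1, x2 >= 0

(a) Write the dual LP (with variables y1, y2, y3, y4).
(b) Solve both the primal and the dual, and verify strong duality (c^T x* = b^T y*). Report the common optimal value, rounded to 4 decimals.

The standard primal-dual pair for 'max c^T x s.t. A x <= b, x >= 0' is:
  Dual:  min b^T y  s.t.  A^T y >= c,  y >= 0.

So the dual LP is:
  minimize  6y1 + 7y2 + 11y3 + 6y4
  subject to:
    y1 + y3 + 2y4 >= 4
    y2 + 3y3 + y4 >= 4
    y1, y2, y3, y4 >= 0

Solving the primal: x* = (1.4, 3.2).
  primal value c^T x* = 18.4.
Solving the dual: y* = (0, 0, 0.8, 1.6).
  dual value b^T y* = 18.4.
Strong duality: c^T x* = b^T y*. Confirmed.

18.4


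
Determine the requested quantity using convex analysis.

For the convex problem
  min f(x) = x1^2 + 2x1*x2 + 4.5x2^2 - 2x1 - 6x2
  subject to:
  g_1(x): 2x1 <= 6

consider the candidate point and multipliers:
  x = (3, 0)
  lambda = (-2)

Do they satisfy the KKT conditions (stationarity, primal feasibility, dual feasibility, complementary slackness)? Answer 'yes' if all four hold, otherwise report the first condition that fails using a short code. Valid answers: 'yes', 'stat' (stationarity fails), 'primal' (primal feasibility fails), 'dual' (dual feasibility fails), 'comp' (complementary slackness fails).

Gradient of f: grad f(x) = Q x + c = (4, 0)
Constraint values g_i(x) = a_i^T x - b_i:
  g_1((3, 0)) = 0
Stationarity residual: grad f(x) + sum_i lambda_i a_i = (0, 0)
  -> stationarity OK
Primal feasibility (all g_i <= 0): OK
Dual feasibility (all lambda_i >= 0): FAILS
Complementary slackness (lambda_i * g_i(x) = 0 for all i): OK

Verdict: the first failing condition is dual_feasibility -> dual.

dual


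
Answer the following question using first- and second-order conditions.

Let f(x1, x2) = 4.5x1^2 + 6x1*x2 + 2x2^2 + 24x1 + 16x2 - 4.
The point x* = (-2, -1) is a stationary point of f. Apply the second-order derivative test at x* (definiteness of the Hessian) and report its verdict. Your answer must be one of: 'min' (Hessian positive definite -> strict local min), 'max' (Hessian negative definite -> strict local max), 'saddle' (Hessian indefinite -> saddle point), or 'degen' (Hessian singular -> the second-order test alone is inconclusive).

Compute the Hessian H = grad^2 f:
  H = [[9, 6], [6, 4]]
Verify stationarity: grad f(x*) = H x* + g = (0, 0).
Eigenvalues of H: 0, 13.
H has a zero eigenvalue (singular; positive semidefinite but not definite), so H is neither positive definite, negative definite, nor indefinite. The second-order test alone is inconclusive -> degen.
(Indeed, f is constant along the null direction of H through x*, so x* is not a strict local extremum.)

degen


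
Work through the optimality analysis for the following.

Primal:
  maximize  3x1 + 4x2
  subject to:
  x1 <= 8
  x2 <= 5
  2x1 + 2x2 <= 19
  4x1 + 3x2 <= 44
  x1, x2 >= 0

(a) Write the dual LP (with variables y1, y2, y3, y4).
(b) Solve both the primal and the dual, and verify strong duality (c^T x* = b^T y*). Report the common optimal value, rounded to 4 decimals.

The standard primal-dual pair for 'max c^T x s.t. A x <= b, x >= 0' is:
  Dual:  min b^T y  s.t.  A^T y >= c,  y >= 0.

So the dual LP is:
  minimize  8y1 + 5y2 + 19y3 + 44y4
  subject to:
    y1 + 2y3 + 4y4 >= 3
    y2 + 2y3 + 3y4 >= 4
    y1, y2, y3, y4 >= 0

Solving the primal: x* = (4.5, 5).
  primal value c^T x* = 33.5.
Solving the dual: y* = (0, 1, 1.5, 0).
  dual value b^T y* = 33.5.
Strong duality: c^T x* = b^T y*. Confirmed.

33.5


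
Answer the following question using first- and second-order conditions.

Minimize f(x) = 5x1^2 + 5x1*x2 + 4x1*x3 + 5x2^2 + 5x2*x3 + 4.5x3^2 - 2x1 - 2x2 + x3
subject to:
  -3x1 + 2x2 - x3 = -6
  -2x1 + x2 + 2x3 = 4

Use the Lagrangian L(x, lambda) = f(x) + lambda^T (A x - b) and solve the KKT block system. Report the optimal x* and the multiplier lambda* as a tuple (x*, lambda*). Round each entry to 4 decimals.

Form the Lagrangian:
  L(x, lambda) = (1/2) x^T Q x + c^T x + lambda^T (A x - b)
Stationarity (grad_x L = 0): Q x + c + A^T lambda = 0.
Primal feasibility: A x = b.

This gives the KKT block system:
  [ Q   A^T ] [ x     ]   [-c ]
  [ A    0  ] [ lambda ] = [ b ]

Solving the linear system:
  x*      = (0.0275, -1.556, 2.8055)
  lambda* = (5.074, -6.7526)
  f(x*)   = 31.6586

x* = (0.0275, -1.556, 2.8055), lambda* = (5.074, -6.7526)
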